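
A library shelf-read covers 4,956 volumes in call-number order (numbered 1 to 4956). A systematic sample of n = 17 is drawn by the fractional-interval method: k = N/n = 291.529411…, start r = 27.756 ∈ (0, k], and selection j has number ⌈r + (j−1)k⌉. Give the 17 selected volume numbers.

28, 320, 611, 903, 1194, 1486, 1777, 2069, 2360, 2652, 2944, 3235, 3527, 3818, 4110, 4401, 4693

j=1: r + 0k = 27.756 → ⌈·⌉ = 28
j=2: r + 1k = 319.285411… → ⌈·⌉ = 320
j=3: r + 2k = 610.814823… → ⌈·⌉ = 611
j=4: r + 3k = 902.344235… → ⌈·⌉ = 903
j=5: r + 4k = 1193.873647… → ⌈·⌉ = 1194
j=6: r + 5k = 1485.403058… → ⌈·⌉ = 1486
j=7: r + 6k = 1776.932470… → ⌈·⌉ = 1777
j=8: r + 7k = 2068.461882… → ⌈·⌉ = 2069
j=9: r + 8k = 2359.991294… → ⌈·⌉ = 2360
j=10: r + 9k = 2651.520705… → ⌈·⌉ = 2652
j=11: r + 10k = 2943.050117… → ⌈·⌉ = 2944
j=12: r + 11k = 3234.579529… → ⌈·⌉ = 3235
j=13: r + 12k = 3526.108941… → ⌈·⌉ = 3527
j=14: r + 13k = 3817.638352… → ⌈·⌉ = 3818
j=15: r + 14k = 4109.167764… → ⌈·⌉ = 4110
j=16: r + 15k = 4400.697176… → ⌈·⌉ = 4401
j=17: r + 16k = 4692.226588… → ⌈·⌉ = 4693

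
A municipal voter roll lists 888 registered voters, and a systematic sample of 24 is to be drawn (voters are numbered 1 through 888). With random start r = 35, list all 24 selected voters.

k = N/n = 888/24 = 37
voter 1: 35
voter 2: 35 + 37 = 72
voter 3: 72 + 37 = 109
voter 4: 109 + 37 = 146
voter 5: 146 + 37 = 183
voter 6: 183 + 37 = 220
voter 7: 220 + 37 = 257
voter 8: 257 + 37 = 294
voter 9: 294 + 37 = 331
voter 10: 331 + 37 = 368
voter 11: 368 + 37 = 405
voter 12: 405 + 37 = 442
voter 13: 442 + 37 = 479
voter 14: 479 + 37 = 516
voter 15: 516 + 37 = 553
voter 16: 553 + 37 = 590
voter 17: 590 + 37 = 627
voter 18: 627 + 37 = 664
voter 19: 664 + 37 = 701
voter 20: 701 + 37 = 738
voter 21: 738 + 37 = 775
voter 22: 775 + 37 = 812
voter 23: 812 + 37 = 849
voter 24: 849 + 37 = 886

35, 72, 109, 146, 183, 220, 257, 294, 331, 368, 405, 442, 479, 516, 553, 590, 627, 664, 701, 738, 775, 812, 849, 886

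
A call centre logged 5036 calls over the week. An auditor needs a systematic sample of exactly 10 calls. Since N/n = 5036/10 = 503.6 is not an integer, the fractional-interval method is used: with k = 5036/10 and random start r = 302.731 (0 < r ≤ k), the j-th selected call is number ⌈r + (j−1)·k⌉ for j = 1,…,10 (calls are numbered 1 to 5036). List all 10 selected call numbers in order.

j=1: r + 0k = 302.731 → ⌈·⌉ = 303
j=2: r + 1k = 806.331 → ⌈·⌉ = 807
j=3: r + 2k = 1309.931 → ⌈·⌉ = 1310
j=4: r + 3k = 1813.531 → ⌈·⌉ = 1814
j=5: r + 4k = 2317.131 → ⌈·⌉ = 2318
j=6: r + 5k = 2820.731 → ⌈·⌉ = 2821
j=7: r + 6k = 3324.331 → ⌈·⌉ = 3325
j=8: r + 7k = 3827.931 → ⌈·⌉ = 3828
j=9: r + 8k = 4331.531 → ⌈·⌉ = 4332
j=10: r + 9k = 4835.131 → ⌈·⌉ = 4836

303, 807, 1310, 1814, 2318, 2821, 3325, 3828, 4332, 4836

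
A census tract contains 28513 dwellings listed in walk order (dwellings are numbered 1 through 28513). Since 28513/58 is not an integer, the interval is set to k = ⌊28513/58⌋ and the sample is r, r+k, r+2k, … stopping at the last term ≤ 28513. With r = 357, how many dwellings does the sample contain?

58

k = ⌊28513/58⌋ = 491
Achieved size = ⌊(28513 − 357)/491⌋ + 1 = ⌊28156/491⌋ + 1 = 57 + 1 = 58
(last selection: 357 + 57×491 = 28344 ≤ 28513; next would be 28835 > 28513)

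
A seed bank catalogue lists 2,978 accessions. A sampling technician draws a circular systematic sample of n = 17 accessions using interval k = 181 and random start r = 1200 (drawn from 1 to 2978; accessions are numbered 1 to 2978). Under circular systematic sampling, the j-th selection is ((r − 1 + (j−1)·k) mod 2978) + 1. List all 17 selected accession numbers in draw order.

Selection 1: 1200
Selection 2: 1200 + 181 = 1381
Selection 3: 1381 + 181 = 1562
Selection 4: 1562 + 181 = 1743
Selection 5: 1743 + 181 = 1924
Selection 6: 1924 + 181 = 2105
Selection 7: 2105 + 181 = 2286
Selection 8: 2286 + 181 = 2467
Selection 9: 2467 + 181 = 2648
Selection 10: 2648 + 181 = 2829
Selection 11: 2829 + 181 = 3010 → 3010 − 2978 = 32
Selection 12: 32 + 181 = 213
Selection 13: 213 + 181 = 394
Selection 14: 394 + 181 = 575
Selection 15: 575 + 181 = 756
Selection 16: 756 + 181 = 937
Selection 17: 937 + 181 = 1118

1200, 1381, 1562, 1743, 1924, 2105, 2286, 2467, 2648, 2829, 32, 213, 394, 575, 756, 937, 1118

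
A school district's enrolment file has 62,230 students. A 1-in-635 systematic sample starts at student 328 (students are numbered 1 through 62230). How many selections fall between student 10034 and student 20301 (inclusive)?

16

k = 635
First selection ≥ 10034: 328 + ⌈(10034−328)/635⌉·635 = 328 + 16×635 = 10488
Last selection ≤ 20301: 328 + ⌊(20301−328)/635⌋·635 = 328 + 31×635 = 20013
Count = 31 − 16 + 1 = 16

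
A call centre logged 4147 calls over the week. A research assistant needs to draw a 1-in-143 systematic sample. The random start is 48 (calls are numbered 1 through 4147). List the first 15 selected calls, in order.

call 1: 48
call 2: 48 + 143 = 191
call 3: 191 + 143 = 334
call 4: 334 + 143 = 477
call 5: 477 + 143 = 620
call 6: 620 + 143 = 763
call 7: 763 + 143 = 906
call 8: 906 + 143 = 1049
call 9: 1049 + 143 = 1192
call 10: 1192 + 143 = 1335
call 11: 1335 + 143 = 1478
call 12: 1478 + 143 = 1621
call 13: 1621 + 143 = 1764
call 14: 1764 + 143 = 1907
call 15: 1907 + 143 = 2050

48, 191, 334, 477, 620, 763, 906, 1049, 1192, 1335, 1478, 1621, 1764, 1907, 2050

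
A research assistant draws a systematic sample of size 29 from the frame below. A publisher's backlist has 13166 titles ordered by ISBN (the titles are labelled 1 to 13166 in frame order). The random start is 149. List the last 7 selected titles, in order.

10137, 10591, 11045, 11499, 11953, 12407, 12861

k = N/n = 13166/29 = 454
23rd selection = 149 + 22×454 = 10137
24th: 10137 + 454 = 10591
25th: 10591 + 454 = 11045
26th: 11045 + 454 = 11499
27th: 11499 + 454 = 11953
28th: 11953 + 454 = 12407
29th: 12407 + 454 = 12861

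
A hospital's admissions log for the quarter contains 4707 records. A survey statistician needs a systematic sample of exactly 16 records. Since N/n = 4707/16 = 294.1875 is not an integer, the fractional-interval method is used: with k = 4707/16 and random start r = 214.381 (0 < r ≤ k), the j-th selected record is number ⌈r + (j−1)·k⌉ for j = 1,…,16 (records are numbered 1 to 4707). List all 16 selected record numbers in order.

j=1: r + 0k = 214.381 → ⌈·⌉ = 215
j=2: r + 1k = 508.5685 → ⌈·⌉ = 509
j=3: r + 2k = 802.756 → ⌈·⌉ = 803
j=4: r + 3k = 1096.9435 → ⌈·⌉ = 1097
j=5: r + 4k = 1391.131 → ⌈·⌉ = 1392
j=6: r + 5k = 1685.3185 → ⌈·⌉ = 1686
j=7: r + 6k = 1979.506 → ⌈·⌉ = 1980
j=8: r + 7k = 2273.6935 → ⌈·⌉ = 2274
j=9: r + 8k = 2567.881 → ⌈·⌉ = 2568
j=10: r + 9k = 2862.0685 → ⌈·⌉ = 2863
j=11: r + 10k = 3156.256 → ⌈·⌉ = 3157
j=12: r + 11k = 3450.4435 → ⌈·⌉ = 3451
j=13: r + 12k = 3744.631 → ⌈·⌉ = 3745
j=14: r + 13k = 4038.8185 → ⌈·⌉ = 4039
j=15: r + 14k = 4333.006 → ⌈·⌉ = 4334
j=16: r + 15k = 4627.1935 → ⌈·⌉ = 4628

215, 509, 803, 1097, 1392, 1686, 1980, 2274, 2568, 2863, 3157, 3451, 3745, 4039, 4334, 4628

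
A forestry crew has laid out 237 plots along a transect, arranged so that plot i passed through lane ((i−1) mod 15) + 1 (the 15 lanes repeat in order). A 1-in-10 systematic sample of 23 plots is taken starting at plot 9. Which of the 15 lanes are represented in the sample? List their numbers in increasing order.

Consecutive selections differ by k = 10, so their lane numbers differ by 10 mod 15 = 10.
gcd(10, 15) = 5, so the sample visits 15/5 = 3 distinct residues mod 15.
Start 9 is lane 9; the lanes hit are 4, 9, 14.

4, 9, 14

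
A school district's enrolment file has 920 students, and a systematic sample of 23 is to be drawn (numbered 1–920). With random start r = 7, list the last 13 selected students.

407, 447, 487, 527, 567, 607, 647, 687, 727, 767, 807, 847, 887

k = N/n = 920/23 = 40
11th selection = 7 + 10×40 = 407
12th: 407 + 40 = 447
13th: 447 + 40 = 487
14th: 487 + 40 = 527
15th: 527 + 40 = 567
16th: 567 + 40 = 607
17th: 607 + 40 = 647
18th: 647 + 40 = 687
19th: 687 + 40 = 727
20th: 727 + 40 = 767
21st: 767 + 40 = 807
22nd: 807 + 40 = 847
23rd: 847 + 40 = 887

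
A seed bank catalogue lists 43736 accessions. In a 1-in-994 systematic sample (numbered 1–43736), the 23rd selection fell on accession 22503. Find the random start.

635

k = 994
r = 22503 − (23−1)×994 = 22503 − 21868 = 635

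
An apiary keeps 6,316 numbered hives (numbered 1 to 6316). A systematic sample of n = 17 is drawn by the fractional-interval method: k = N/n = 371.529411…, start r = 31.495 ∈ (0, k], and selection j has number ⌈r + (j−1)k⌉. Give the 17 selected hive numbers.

j=1: r + 0k = 31.495 → ⌈·⌉ = 32
j=2: r + 1k = 403.024411… → ⌈·⌉ = 404
j=3: r + 2k = 774.553823… → ⌈·⌉ = 775
j=4: r + 3k = 1146.083235… → ⌈·⌉ = 1147
j=5: r + 4k = 1517.612647… → ⌈·⌉ = 1518
j=6: r + 5k = 1889.142058… → ⌈·⌉ = 1890
j=7: r + 6k = 2260.671470… → ⌈·⌉ = 2261
j=8: r + 7k = 2632.200882… → ⌈·⌉ = 2633
j=9: r + 8k = 3003.730294… → ⌈·⌉ = 3004
j=10: r + 9k = 3375.259705… → ⌈·⌉ = 3376
j=11: r + 10k = 3746.789117… → ⌈·⌉ = 3747
j=12: r + 11k = 4118.318529… → ⌈·⌉ = 4119
j=13: r + 12k = 4489.847941… → ⌈·⌉ = 4490
j=14: r + 13k = 4861.377352… → ⌈·⌉ = 4862
j=15: r + 14k = 5232.906764… → ⌈·⌉ = 5233
j=16: r + 15k = 5604.436176… → ⌈·⌉ = 5605
j=17: r + 16k = 5975.965588… → ⌈·⌉ = 5976

32, 404, 775, 1147, 1518, 1890, 2261, 2633, 3004, 3376, 3747, 4119, 4490, 4862, 5233, 5605, 5976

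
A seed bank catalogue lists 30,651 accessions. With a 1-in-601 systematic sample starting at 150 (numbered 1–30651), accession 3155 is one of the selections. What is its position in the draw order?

k = 601
position = (3155 − 150)/601 + 1 = 3005/601 + 1 = 5 + 1 = 6

6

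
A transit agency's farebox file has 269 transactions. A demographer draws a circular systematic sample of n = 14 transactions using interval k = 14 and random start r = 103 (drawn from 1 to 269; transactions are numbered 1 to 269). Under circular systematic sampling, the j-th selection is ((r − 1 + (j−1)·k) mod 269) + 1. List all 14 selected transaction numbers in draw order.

Selection 1: 103
Selection 2: 103 + 14 = 117
Selection 3: 117 + 14 = 131
Selection 4: 131 + 14 = 145
Selection 5: 145 + 14 = 159
Selection 6: 159 + 14 = 173
Selection 7: 173 + 14 = 187
Selection 8: 187 + 14 = 201
Selection 9: 201 + 14 = 215
Selection 10: 215 + 14 = 229
Selection 11: 229 + 14 = 243
Selection 12: 243 + 14 = 257
Selection 13: 257 + 14 = 271 → 271 − 269 = 2
Selection 14: 2 + 14 = 16

103, 117, 131, 145, 159, 173, 187, 201, 215, 229, 243, 257, 2, 16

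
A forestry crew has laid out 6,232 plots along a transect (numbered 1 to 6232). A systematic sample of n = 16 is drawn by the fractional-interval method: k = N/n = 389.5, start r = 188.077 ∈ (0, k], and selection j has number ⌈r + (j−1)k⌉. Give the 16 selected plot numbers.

189, 578, 968, 1357, 1747, 2136, 2526, 2915, 3305, 3694, 4084, 4473, 4863, 5252, 5642, 6031

j=1: r + 0k = 188.077 → ⌈·⌉ = 189
j=2: r + 1k = 577.577 → ⌈·⌉ = 578
j=3: r + 2k = 967.077 → ⌈·⌉ = 968
j=4: r + 3k = 1356.577 → ⌈·⌉ = 1357
j=5: r + 4k = 1746.077 → ⌈·⌉ = 1747
j=6: r + 5k = 2135.577 → ⌈·⌉ = 2136
j=7: r + 6k = 2525.077 → ⌈·⌉ = 2526
j=8: r + 7k = 2914.577 → ⌈·⌉ = 2915
j=9: r + 8k = 3304.077 → ⌈·⌉ = 3305
j=10: r + 9k = 3693.577 → ⌈·⌉ = 3694
j=11: r + 10k = 4083.077 → ⌈·⌉ = 4084
j=12: r + 11k = 4472.577 → ⌈·⌉ = 4473
j=13: r + 12k = 4862.077 → ⌈·⌉ = 4863
j=14: r + 13k = 5251.577 → ⌈·⌉ = 5252
j=15: r + 14k = 5641.077 → ⌈·⌉ = 5642
j=16: r + 15k = 6030.577 → ⌈·⌉ = 6031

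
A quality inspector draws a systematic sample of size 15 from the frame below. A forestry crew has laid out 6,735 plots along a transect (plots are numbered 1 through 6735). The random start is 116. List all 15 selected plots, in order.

116, 565, 1014, 1463, 1912, 2361, 2810, 3259, 3708, 4157, 4606, 5055, 5504, 5953, 6402

k = N/n = 6735/15 = 449
plot 1: 116
plot 2: 116 + 449 = 565
plot 3: 565 + 449 = 1014
plot 4: 1014 + 449 = 1463
plot 5: 1463 + 449 = 1912
plot 6: 1912 + 449 = 2361
plot 7: 2361 + 449 = 2810
plot 8: 2810 + 449 = 3259
plot 9: 3259 + 449 = 3708
plot 10: 3708 + 449 = 4157
plot 11: 4157 + 449 = 4606
plot 12: 4606 + 449 = 5055
plot 13: 5055 + 449 = 5504
plot 14: 5504 + 449 = 5953
plot 15: 5953 + 449 = 6402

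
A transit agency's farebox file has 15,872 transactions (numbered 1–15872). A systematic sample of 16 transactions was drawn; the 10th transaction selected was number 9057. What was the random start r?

k = 15872/16 = 992
r = 9057 − (10−1)×992 = 9057 − 8928 = 129

129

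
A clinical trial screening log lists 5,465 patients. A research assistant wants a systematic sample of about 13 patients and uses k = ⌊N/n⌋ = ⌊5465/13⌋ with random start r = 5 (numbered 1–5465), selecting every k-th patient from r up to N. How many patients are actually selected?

14

k = ⌊5465/13⌋ = 420
Achieved size = ⌊(5465 − 5)/420⌋ + 1 = ⌊5460/420⌋ + 1 = 13 + 1 = 14
(last selection: 5 + 13×420 = 5465 ≤ 5465; next would be 5885 > 5465)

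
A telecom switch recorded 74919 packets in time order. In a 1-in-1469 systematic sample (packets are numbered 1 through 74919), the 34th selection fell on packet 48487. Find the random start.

k = 1469
r = 48487 − (34−1)×1469 = 48487 − 48477 = 10

10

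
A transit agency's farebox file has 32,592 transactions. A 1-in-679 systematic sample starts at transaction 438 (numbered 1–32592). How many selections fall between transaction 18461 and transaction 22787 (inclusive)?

k = 679
First selection ≥ 18461: 438 + ⌈(18461−438)/679⌉·679 = 438 + 27×679 = 18771
Last selection ≤ 22787: 438 + ⌊(22787−438)/679⌋·679 = 438 + 32×679 = 22166
Count = 32 − 27 + 1 = 6

6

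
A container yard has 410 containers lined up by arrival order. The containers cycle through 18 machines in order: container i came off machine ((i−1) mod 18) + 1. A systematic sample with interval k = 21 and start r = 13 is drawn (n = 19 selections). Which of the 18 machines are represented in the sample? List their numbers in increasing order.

Consecutive selections differ by k = 21, so their machine numbers differ by 21 mod 18 = 3.
gcd(21, 18) = 3, so the sample visits 18/3 = 6 distinct residues mod 18.
Start 13 is machine 13; the machines hit are 1, 4, 7, 10, 13, 16.

1, 4, 7, 10, 13, 16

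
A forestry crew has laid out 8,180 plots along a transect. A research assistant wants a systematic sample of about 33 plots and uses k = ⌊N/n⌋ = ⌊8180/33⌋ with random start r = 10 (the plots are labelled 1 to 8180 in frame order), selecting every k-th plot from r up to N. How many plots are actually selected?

34

k = ⌊8180/33⌋ = 247
Achieved size = ⌊(8180 − 10)/247⌋ + 1 = ⌊8170/247⌋ + 1 = 33 + 1 = 34
(last selection: 10 + 33×247 = 8161 ≤ 8180; next would be 8408 > 8180)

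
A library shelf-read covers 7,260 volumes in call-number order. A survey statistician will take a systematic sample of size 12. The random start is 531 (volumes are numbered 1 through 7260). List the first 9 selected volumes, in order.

k = N/n = 7260/12 = 605
volume 1: 531
volume 2: 531 + 605 = 1136
volume 3: 1136 + 605 = 1741
volume 4: 1741 + 605 = 2346
volume 5: 2346 + 605 = 2951
volume 6: 2951 + 605 = 3556
volume 7: 3556 + 605 = 4161
volume 8: 4161 + 605 = 4766
volume 9: 4766 + 605 = 5371

531, 1136, 1741, 2346, 2951, 3556, 4161, 4766, 5371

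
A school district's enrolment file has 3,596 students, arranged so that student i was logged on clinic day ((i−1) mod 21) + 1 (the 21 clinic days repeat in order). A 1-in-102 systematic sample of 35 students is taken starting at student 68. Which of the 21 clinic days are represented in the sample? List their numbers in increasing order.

Consecutive selections differ by k = 102, so their clinic day numbers differ by 102 mod 21 = 18.
gcd(102, 21) = 3, so the sample visits 21/3 = 7 distinct residues mod 21.
Start 68 is clinic day 5; the clinic days hit are 2, 5, 8, 11, 14, 17, 20.

2, 5, 8, 11, 14, 17, 20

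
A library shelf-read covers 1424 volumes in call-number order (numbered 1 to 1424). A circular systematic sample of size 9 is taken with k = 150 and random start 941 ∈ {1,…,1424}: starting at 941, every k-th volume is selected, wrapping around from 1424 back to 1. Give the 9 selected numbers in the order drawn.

941, 1091, 1241, 1391, 117, 267, 417, 567, 717

Selection 1: 941
Selection 2: 941 + 150 = 1091
Selection 3: 1091 + 150 = 1241
Selection 4: 1241 + 150 = 1391
Selection 5: 1391 + 150 = 1541 → 1541 − 1424 = 117
Selection 6: 117 + 150 = 267
Selection 7: 267 + 150 = 417
Selection 8: 417 + 150 = 567
Selection 9: 567 + 150 = 717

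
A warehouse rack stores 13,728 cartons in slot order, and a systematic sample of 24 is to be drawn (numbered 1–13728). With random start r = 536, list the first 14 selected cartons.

536, 1108, 1680, 2252, 2824, 3396, 3968, 4540, 5112, 5684, 6256, 6828, 7400, 7972

k = N/n = 13728/24 = 572
carton 1: 536
carton 2: 536 + 572 = 1108
carton 3: 1108 + 572 = 1680
carton 4: 1680 + 572 = 2252
carton 5: 2252 + 572 = 2824
carton 6: 2824 + 572 = 3396
carton 7: 3396 + 572 = 3968
carton 8: 3968 + 572 = 4540
carton 9: 4540 + 572 = 5112
carton 10: 5112 + 572 = 5684
carton 11: 5684 + 572 = 6256
carton 12: 6256 + 572 = 6828
carton 13: 6828 + 572 = 7400
carton 14: 7400 + 572 = 7972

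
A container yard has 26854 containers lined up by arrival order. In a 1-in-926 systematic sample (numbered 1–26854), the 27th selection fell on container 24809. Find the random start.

733

k = 926
r = 24809 − (27−1)×926 = 24809 − 24076 = 733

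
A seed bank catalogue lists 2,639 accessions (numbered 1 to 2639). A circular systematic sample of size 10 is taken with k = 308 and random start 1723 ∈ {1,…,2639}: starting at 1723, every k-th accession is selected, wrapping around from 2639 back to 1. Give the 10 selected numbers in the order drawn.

1723, 2031, 2339, 8, 316, 624, 932, 1240, 1548, 1856

Selection 1: 1723
Selection 2: 1723 + 308 = 2031
Selection 3: 2031 + 308 = 2339
Selection 4: 2339 + 308 = 2647 → 2647 − 2639 = 8
Selection 5: 8 + 308 = 316
Selection 6: 316 + 308 = 624
Selection 7: 624 + 308 = 932
Selection 8: 932 + 308 = 1240
Selection 9: 1240 + 308 = 1548
Selection 10: 1548 + 308 = 1856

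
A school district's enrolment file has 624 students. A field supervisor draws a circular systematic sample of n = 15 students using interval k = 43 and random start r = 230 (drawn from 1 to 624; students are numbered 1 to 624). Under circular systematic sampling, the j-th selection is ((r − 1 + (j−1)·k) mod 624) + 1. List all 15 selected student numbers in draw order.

Selection 1: 230
Selection 2: 230 + 43 = 273
Selection 3: 273 + 43 = 316
Selection 4: 316 + 43 = 359
Selection 5: 359 + 43 = 402
Selection 6: 402 + 43 = 445
Selection 7: 445 + 43 = 488
Selection 8: 488 + 43 = 531
Selection 9: 531 + 43 = 574
Selection 10: 574 + 43 = 617
Selection 11: 617 + 43 = 660 → 660 − 624 = 36
Selection 12: 36 + 43 = 79
Selection 13: 79 + 43 = 122
Selection 14: 122 + 43 = 165
Selection 15: 165 + 43 = 208

230, 273, 316, 359, 402, 445, 488, 531, 574, 617, 36, 79, 122, 165, 208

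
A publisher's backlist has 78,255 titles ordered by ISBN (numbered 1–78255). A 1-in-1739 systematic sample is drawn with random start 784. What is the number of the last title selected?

77300

k = 1739
45th selection = r + (45−1)·k = 784 + 44×1739 = 784 + 76516 = 77300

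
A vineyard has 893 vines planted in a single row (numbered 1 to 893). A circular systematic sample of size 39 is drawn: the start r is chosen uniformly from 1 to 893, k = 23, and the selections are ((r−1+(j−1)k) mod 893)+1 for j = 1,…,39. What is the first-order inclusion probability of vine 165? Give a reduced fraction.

39/893

For each position j, as r ranges over 1…893 the j-th selection hits every vine exactly once, so vine 165 is selected for exactly 39 of the 893 starts.
Inclusion probability = 39/893.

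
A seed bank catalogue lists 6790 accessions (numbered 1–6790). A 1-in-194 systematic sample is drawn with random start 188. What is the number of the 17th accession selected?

3292

k = 194
17th selection = r + (17−1)·k = 188 + 16×194 = 188 + 3104 = 3292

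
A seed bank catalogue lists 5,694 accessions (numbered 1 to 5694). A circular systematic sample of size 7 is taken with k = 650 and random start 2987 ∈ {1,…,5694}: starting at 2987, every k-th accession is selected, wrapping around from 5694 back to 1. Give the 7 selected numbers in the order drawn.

2987, 3637, 4287, 4937, 5587, 543, 1193

Selection 1: 2987
Selection 2: 2987 + 650 = 3637
Selection 3: 3637 + 650 = 4287
Selection 4: 4287 + 650 = 4937
Selection 5: 4937 + 650 = 5587
Selection 6: 5587 + 650 = 6237 → 6237 − 5694 = 543
Selection 7: 543 + 650 = 1193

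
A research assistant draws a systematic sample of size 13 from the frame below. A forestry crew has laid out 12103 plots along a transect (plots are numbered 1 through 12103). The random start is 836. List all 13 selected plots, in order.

836, 1767, 2698, 3629, 4560, 5491, 6422, 7353, 8284, 9215, 10146, 11077, 12008

k = N/n = 12103/13 = 931
plot 1: 836
plot 2: 836 + 931 = 1767
plot 3: 1767 + 931 = 2698
plot 4: 2698 + 931 = 3629
plot 5: 3629 + 931 = 4560
plot 6: 4560 + 931 = 5491
plot 7: 5491 + 931 = 6422
plot 8: 6422 + 931 = 7353
plot 9: 7353 + 931 = 8284
plot 10: 8284 + 931 = 9215
plot 11: 9215 + 931 = 10146
plot 12: 10146 + 931 = 11077
plot 13: 11077 + 931 = 12008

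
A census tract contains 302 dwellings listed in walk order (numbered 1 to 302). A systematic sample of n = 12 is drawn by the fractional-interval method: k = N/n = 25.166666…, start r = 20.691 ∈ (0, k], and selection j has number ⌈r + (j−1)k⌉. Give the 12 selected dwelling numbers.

21, 46, 72, 97, 122, 147, 172, 197, 223, 248, 273, 298

j=1: r + 0k = 20.691 → ⌈·⌉ = 21
j=2: r + 1k = 45.857666… → ⌈·⌉ = 46
j=3: r + 2k = 71.024333… → ⌈·⌉ = 72
j=4: r + 3k = 96.191 → ⌈·⌉ = 97
j=5: r + 4k = 121.357666… → ⌈·⌉ = 122
j=6: r + 5k = 146.524333… → ⌈·⌉ = 147
j=7: r + 6k = 171.691 → ⌈·⌉ = 172
j=8: r + 7k = 196.857666… → ⌈·⌉ = 197
j=9: r + 8k = 222.024333… → ⌈·⌉ = 223
j=10: r + 9k = 247.191 → ⌈·⌉ = 248
j=11: r + 10k = 272.357666… → ⌈·⌉ = 273
j=12: r + 11k = 297.524333… → ⌈·⌉ = 298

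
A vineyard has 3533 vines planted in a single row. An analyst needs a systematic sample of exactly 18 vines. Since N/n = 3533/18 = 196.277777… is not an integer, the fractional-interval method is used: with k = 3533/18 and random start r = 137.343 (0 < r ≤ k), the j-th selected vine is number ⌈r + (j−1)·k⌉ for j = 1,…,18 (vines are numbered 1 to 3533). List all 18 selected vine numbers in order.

138, 334, 530, 727, 923, 1119, 1316, 1512, 1708, 1904, 2101, 2297, 2493, 2689, 2886, 3082, 3278, 3475

j=1: r + 0k = 137.343 → ⌈·⌉ = 138
j=2: r + 1k = 333.620777… → ⌈·⌉ = 334
j=3: r + 2k = 529.898555… → ⌈·⌉ = 530
j=4: r + 3k = 726.176333… → ⌈·⌉ = 727
j=5: r + 4k = 922.454111… → ⌈·⌉ = 923
j=6: r + 5k = 1118.731888… → ⌈·⌉ = 1119
j=7: r + 6k = 1315.009666… → ⌈·⌉ = 1316
j=8: r + 7k = 1511.287444… → ⌈·⌉ = 1512
j=9: r + 8k = 1707.565222… → ⌈·⌉ = 1708
j=10: r + 9k = 1903.843 → ⌈·⌉ = 1904
j=11: r + 10k = 2100.120777… → ⌈·⌉ = 2101
j=12: r + 11k = 2296.398555… → ⌈·⌉ = 2297
j=13: r + 12k = 2492.676333… → ⌈·⌉ = 2493
j=14: r + 13k = 2688.954111… → ⌈·⌉ = 2689
j=15: r + 14k = 2885.231888… → ⌈·⌉ = 2886
j=16: r + 15k = 3081.509666… → ⌈·⌉ = 3082
j=17: r + 16k = 3277.787444… → ⌈·⌉ = 3278
j=18: r + 17k = 3474.065222… → ⌈·⌉ = 3475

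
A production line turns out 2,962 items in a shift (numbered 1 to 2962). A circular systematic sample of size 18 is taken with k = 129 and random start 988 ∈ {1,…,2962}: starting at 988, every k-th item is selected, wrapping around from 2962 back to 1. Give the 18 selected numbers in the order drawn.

Selection 1: 988
Selection 2: 988 + 129 = 1117
Selection 3: 1117 + 129 = 1246
Selection 4: 1246 + 129 = 1375
Selection 5: 1375 + 129 = 1504
Selection 6: 1504 + 129 = 1633
Selection 7: 1633 + 129 = 1762
Selection 8: 1762 + 129 = 1891
Selection 9: 1891 + 129 = 2020
Selection 10: 2020 + 129 = 2149
Selection 11: 2149 + 129 = 2278
Selection 12: 2278 + 129 = 2407
Selection 13: 2407 + 129 = 2536
Selection 14: 2536 + 129 = 2665
Selection 15: 2665 + 129 = 2794
Selection 16: 2794 + 129 = 2923
Selection 17: 2923 + 129 = 3052 → 3052 − 2962 = 90
Selection 18: 90 + 129 = 219

988, 1117, 1246, 1375, 1504, 1633, 1762, 1891, 2020, 2149, 2278, 2407, 2536, 2665, 2794, 2923, 90, 219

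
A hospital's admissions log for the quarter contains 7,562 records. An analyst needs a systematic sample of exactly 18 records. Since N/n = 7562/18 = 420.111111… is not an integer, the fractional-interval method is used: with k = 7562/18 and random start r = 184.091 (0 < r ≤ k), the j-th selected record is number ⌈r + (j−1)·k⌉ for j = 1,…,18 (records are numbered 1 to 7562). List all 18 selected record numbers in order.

185, 605, 1025, 1445, 1865, 2285, 2705, 3125, 3545, 3966, 4386, 4806, 5226, 5646, 6066, 6486, 6906, 7326

j=1: r + 0k = 184.091 → ⌈·⌉ = 185
j=2: r + 1k = 604.202111… → ⌈·⌉ = 605
j=3: r + 2k = 1024.313222… → ⌈·⌉ = 1025
j=4: r + 3k = 1444.424333… → ⌈·⌉ = 1445
j=5: r + 4k = 1864.535444… → ⌈·⌉ = 1865
j=6: r + 5k = 2284.646555… → ⌈·⌉ = 2285
j=7: r + 6k = 2704.757666… → ⌈·⌉ = 2705
j=8: r + 7k = 3124.868777… → ⌈·⌉ = 3125
j=9: r + 8k = 3544.979888… → ⌈·⌉ = 3545
j=10: r + 9k = 3965.091 → ⌈·⌉ = 3966
j=11: r + 10k = 4385.202111… → ⌈·⌉ = 4386
j=12: r + 11k = 4805.313222… → ⌈·⌉ = 4806
j=13: r + 12k = 5225.424333… → ⌈·⌉ = 5226
j=14: r + 13k = 5645.535444… → ⌈·⌉ = 5646
j=15: r + 14k = 6065.646555… → ⌈·⌉ = 6066
j=16: r + 15k = 6485.757666… → ⌈·⌉ = 6486
j=17: r + 16k = 6905.868777… → ⌈·⌉ = 6906
j=18: r + 17k = 7325.979888… → ⌈·⌉ = 7326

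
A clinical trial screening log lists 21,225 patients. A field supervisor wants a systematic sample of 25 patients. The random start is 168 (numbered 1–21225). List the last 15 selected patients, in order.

k = N/n = 21225/25 = 849
11th selection = 168 + 10×849 = 8658
12th: 8658 + 849 = 9507
13th: 9507 + 849 = 10356
14th: 10356 + 849 = 11205
15th: 11205 + 849 = 12054
16th: 12054 + 849 = 12903
17th: 12903 + 849 = 13752
18th: 13752 + 849 = 14601
19th: 14601 + 849 = 15450
20th: 15450 + 849 = 16299
21st: 16299 + 849 = 17148
22nd: 17148 + 849 = 17997
23rd: 17997 + 849 = 18846
24th: 18846 + 849 = 19695
25th: 19695 + 849 = 20544

8658, 9507, 10356, 11205, 12054, 12903, 13752, 14601, 15450, 16299, 17148, 17997, 18846, 19695, 20544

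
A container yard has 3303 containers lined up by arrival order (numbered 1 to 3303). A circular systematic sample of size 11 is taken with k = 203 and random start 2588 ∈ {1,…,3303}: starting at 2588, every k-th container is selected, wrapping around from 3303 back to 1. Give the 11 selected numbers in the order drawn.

2588, 2791, 2994, 3197, 97, 300, 503, 706, 909, 1112, 1315

Selection 1: 2588
Selection 2: 2588 + 203 = 2791
Selection 3: 2791 + 203 = 2994
Selection 4: 2994 + 203 = 3197
Selection 5: 3197 + 203 = 3400 → 3400 − 3303 = 97
Selection 6: 97 + 203 = 300
Selection 7: 300 + 203 = 503
Selection 8: 503 + 203 = 706
Selection 9: 706 + 203 = 909
Selection 10: 909 + 203 = 1112
Selection 11: 1112 + 203 = 1315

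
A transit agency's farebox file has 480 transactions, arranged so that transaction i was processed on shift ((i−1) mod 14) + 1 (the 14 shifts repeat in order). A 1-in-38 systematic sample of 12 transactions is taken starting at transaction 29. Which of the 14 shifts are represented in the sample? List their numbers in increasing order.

Consecutive selections differ by k = 38, so their shift numbers differ by 38 mod 14 = 10.
gcd(38, 14) = 2, so the sample visits 14/2 = 7 distinct residues mod 14.
Start 29 is shift 1; the shifts hit are 1, 3, 5, 7, 9, 11, 13.

1, 3, 5, 7, 9, 11, 13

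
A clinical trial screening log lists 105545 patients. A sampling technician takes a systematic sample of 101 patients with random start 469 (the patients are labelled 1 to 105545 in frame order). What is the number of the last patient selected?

104969

k = 105545/101 = 1045
101st selection = r + (101−1)·k = 469 + 100×1045 = 469 + 104500 = 104969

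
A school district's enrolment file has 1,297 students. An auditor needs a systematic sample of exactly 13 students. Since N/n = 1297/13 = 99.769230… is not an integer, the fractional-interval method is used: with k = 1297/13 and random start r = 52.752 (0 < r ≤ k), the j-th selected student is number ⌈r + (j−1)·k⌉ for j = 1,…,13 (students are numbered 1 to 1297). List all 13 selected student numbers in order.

j=1: r + 0k = 52.752 → ⌈·⌉ = 53
j=2: r + 1k = 152.521230… → ⌈·⌉ = 153
j=3: r + 2k = 252.290461… → ⌈·⌉ = 253
j=4: r + 3k = 352.059692… → ⌈·⌉ = 353
j=5: r + 4k = 451.828923… → ⌈·⌉ = 452
j=6: r + 5k = 551.598153… → ⌈·⌉ = 552
j=7: r + 6k = 651.367384… → ⌈·⌉ = 652
j=8: r + 7k = 751.136615… → ⌈·⌉ = 752
j=9: r + 8k = 850.905846… → ⌈·⌉ = 851
j=10: r + 9k = 950.675076… → ⌈·⌉ = 951
j=11: r + 10k = 1050.444307… → ⌈·⌉ = 1051
j=12: r + 11k = 1150.213538… → ⌈·⌉ = 1151
j=13: r + 12k = 1249.982769… → ⌈·⌉ = 1250

53, 153, 253, 353, 452, 552, 652, 752, 851, 951, 1051, 1151, 1250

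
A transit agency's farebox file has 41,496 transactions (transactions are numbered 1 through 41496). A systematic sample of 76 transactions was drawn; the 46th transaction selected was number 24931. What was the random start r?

361

k = 41496/76 = 546
r = 24931 − (46−1)×546 = 24931 − 24570 = 361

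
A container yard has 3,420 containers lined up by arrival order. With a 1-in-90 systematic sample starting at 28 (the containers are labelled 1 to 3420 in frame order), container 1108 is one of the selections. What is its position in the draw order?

13

k = 90
position = (1108 − 28)/90 + 1 = 1080/90 + 1 = 12 + 1 = 13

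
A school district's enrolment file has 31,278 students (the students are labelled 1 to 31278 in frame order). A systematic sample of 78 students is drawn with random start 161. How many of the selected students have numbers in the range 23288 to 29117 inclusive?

k = 31278/78 = 401
First selection ≥ 23288: 161 + ⌈(23288−161)/401⌉·401 = 161 + 58×401 = 23419
Last selection ≤ 29117: 161 + ⌊(29117−161)/401⌋·401 = 161 + 72×401 = 29033
Count = 72 − 58 + 1 = 15

15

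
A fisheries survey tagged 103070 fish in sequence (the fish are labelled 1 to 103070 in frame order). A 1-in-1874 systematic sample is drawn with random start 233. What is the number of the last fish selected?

101429

k = 1874
55th selection = r + (55−1)·k = 233 + 54×1874 = 233 + 101196 = 101429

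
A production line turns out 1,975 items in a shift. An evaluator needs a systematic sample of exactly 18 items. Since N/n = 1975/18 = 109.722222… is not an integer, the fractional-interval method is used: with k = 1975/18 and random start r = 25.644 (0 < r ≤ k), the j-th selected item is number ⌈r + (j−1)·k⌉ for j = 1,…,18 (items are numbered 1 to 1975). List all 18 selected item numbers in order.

26, 136, 246, 355, 465, 575, 684, 794, 904, 1014, 1123, 1233, 1343, 1453, 1562, 1672, 1782, 1891

j=1: r + 0k = 25.644 → ⌈·⌉ = 26
j=2: r + 1k = 135.366222… → ⌈·⌉ = 136
j=3: r + 2k = 245.088444… → ⌈·⌉ = 246
j=4: r + 3k = 354.810666… → ⌈·⌉ = 355
j=5: r + 4k = 464.532888… → ⌈·⌉ = 465
j=6: r + 5k = 574.255111… → ⌈·⌉ = 575
j=7: r + 6k = 683.977333… → ⌈·⌉ = 684
j=8: r + 7k = 793.699555… → ⌈·⌉ = 794
j=9: r + 8k = 903.421777… → ⌈·⌉ = 904
j=10: r + 9k = 1013.144 → ⌈·⌉ = 1014
j=11: r + 10k = 1122.866222… → ⌈·⌉ = 1123
j=12: r + 11k = 1232.588444… → ⌈·⌉ = 1233
j=13: r + 12k = 1342.310666… → ⌈·⌉ = 1343
j=14: r + 13k = 1452.032888… → ⌈·⌉ = 1453
j=15: r + 14k = 1561.755111… → ⌈·⌉ = 1562
j=16: r + 15k = 1671.477333… → ⌈·⌉ = 1672
j=17: r + 16k = 1781.199555… → ⌈·⌉ = 1782
j=18: r + 17k = 1890.921777… → ⌈·⌉ = 1891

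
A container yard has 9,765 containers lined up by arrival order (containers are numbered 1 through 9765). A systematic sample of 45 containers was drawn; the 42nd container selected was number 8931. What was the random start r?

k = 9765/45 = 217
r = 8931 − (42−1)×217 = 8931 − 8897 = 34

34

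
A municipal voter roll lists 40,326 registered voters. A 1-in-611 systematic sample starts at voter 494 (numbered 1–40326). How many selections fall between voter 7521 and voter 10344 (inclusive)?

k = 611
First selection ≥ 7521: 494 + ⌈(7521−494)/611⌉·611 = 494 + 12×611 = 7826
Last selection ≤ 10344: 494 + ⌊(10344−494)/611⌋·611 = 494 + 16×611 = 10270
Count = 16 − 12 + 1 = 5

5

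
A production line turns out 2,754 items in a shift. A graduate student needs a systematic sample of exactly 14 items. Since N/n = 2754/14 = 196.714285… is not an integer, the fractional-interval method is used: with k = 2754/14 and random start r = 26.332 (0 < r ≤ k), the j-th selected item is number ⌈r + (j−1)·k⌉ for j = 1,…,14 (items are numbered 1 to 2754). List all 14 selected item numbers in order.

27, 224, 420, 617, 814, 1010, 1207, 1404, 1601, 1797, 1994, 2191, 2387, 2584

j=1: r + 0k = 26.332 → ⌈·⌉ = 27
j=2: r + 1k = 223.046285… → ⌈·⌉ = 224
j=3: r + 2k = 419.760571… → ⌈·⌉ = 420
j=4: r + 3k = 616.474857… → ⌈·⌉ = 617
j=5: r + 4k = 813.189142… → ⌈·⌉ = 814
j=6: r + 5k = 1009.903428… → ⌈·⌉ = 1010
j=7: r + 6k = 1206.617714… → ⌈·⌉ = 1207
j=8: r + 7k = 1403.332 → ⌈·⌉ = 1404
j=9: r + 8k = 1600.046285… → ⌈·⌉ = 1601
j=10: r + 9k = 1796.760571… → ⌈·⌉ = 1797
j=11: r + 10k = 1993.474857… → ⌈·⌉ = 1994
j=12: r + 11k = 2190.189142… → ⌈·⌉ = 2191
j=13: r + 12k = 2386.903428… → ⌈·⌉ = 2387
j=14: r + 13k = 2583.617714… → ⌈·⌉ = 2584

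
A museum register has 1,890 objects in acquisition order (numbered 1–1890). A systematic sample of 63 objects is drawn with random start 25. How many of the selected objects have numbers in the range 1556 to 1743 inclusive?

k = 1890/63 = 30
First selection ≥ 1556: 25 + ⌈(1556−25)/30⌉·30 = 25 + 52×30 = 1585
Last selection ≤ 1743: 25 + ⌊(1743−25)/30⌋·30 = 25 + 57×30 = 1735
Count = 57 − 52 + 1 = 6

6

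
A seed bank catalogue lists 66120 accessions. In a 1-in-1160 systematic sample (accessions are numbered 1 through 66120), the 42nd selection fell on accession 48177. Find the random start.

617

k = 1160
r = 48177 − (42−1)×1160 = 48177 − 47560 = 617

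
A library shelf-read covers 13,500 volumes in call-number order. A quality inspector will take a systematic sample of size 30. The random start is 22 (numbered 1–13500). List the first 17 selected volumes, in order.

22, 472, 922, 1372, 1822, 2272, 2722, 3172, 3622, 4072, 4522, 4972, 5422, 5872, 6322, 6772, 7222

k = N/n = 13500/30 = 450
volume 1: 22
volume 2: 22 + 450 = 472
volume 3: 472 + 450 = 922
volume 4: 922 + 450 = 1372
volume 5: 1372 + 450 = 1822
volume 6: 1822 + 450 = 2272
volume 7: 2272 + 450 = 2722
volume 8: 2722 + 450 = 3172
volume 9: 3172 + 450 = 3622
volume 10: 3622 + 450 = 4072
volume 11: 4072 + 450 = 4522
volume 12: 4522 + 450 = 4972
volume 13: 4972 + 450 = 5422
volume 14: 5422 + 450 = 5872
volume 15: 5872 + 450 = 6322
volume 16: 6322 + 450 = 6772
volume 17: 6772 + 450 = 7222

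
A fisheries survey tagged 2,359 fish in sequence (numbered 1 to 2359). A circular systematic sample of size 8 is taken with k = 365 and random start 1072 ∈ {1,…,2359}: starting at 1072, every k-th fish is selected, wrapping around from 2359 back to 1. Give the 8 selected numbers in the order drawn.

1072, 1437, 1802, 2167, 173, 538, 903, 1268

Selection 1: 1072
Selection 2: 1072 + 365 = 1437
Selection 3: 1437 + 365 = 1802
Selection 4: 1802 + 365 = 2167
Selection 5: 2167 + 365 = 2532 → 2532 − 2359 = 173
Selection 6: 173 + 365 = 538
Selection 7: 538 + 365 = 903
Selection 8: 903 + 365 = 1268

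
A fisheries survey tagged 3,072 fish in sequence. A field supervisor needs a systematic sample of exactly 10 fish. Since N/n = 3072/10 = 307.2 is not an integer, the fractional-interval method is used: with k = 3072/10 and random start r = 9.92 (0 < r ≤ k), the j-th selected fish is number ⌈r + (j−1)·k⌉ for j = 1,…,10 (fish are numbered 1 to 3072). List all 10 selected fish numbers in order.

10, 318, 625, 932, 1239, 1546, 1854, 2161, 2468, 2775

j=1: r + 0k = 9.92 → ⌈·⌉ = 10
j=2: r + 1k = 317.12 → ⌈·⌉ = 318
j=3: r + 2k = 624.32 → ⌈·⌉ = 625
j=4: r + 3k = 931.52 → ⌈·⌉ = 932
j=5: r + 4k = 1238.72 → ⌈·⌉ = 1239
j=6: r + 5k = 1545.92 → ⌈·⌉ = 1546
j=7: r + 6k = 1853.12 → ⌈·⌉ = 1854
j=8: r + 7k = 2160.32 → ⌈·⌉ = 2161
j=9: r + 8k = 2467.52 → ⌈·⌉ = 2468
j=10: r + 9k = 2774.72 → ⌈·⌉ = 2775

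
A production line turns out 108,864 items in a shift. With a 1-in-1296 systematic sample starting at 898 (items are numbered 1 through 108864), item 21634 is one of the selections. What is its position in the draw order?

17

k = 1296
position = (21634 − 898)/1296 + 1 = 20736/1296 + 1 = 16 + 1 = 17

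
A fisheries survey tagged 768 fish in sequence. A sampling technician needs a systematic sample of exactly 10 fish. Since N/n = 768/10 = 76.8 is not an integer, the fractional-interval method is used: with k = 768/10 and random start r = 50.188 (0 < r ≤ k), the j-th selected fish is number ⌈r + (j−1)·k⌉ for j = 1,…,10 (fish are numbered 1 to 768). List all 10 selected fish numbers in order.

51, 127, 204, 281, 358, 435, 511, 588, 665, 742

j=1: r + 0k = 50.188 → ⌈·⌉ = 51
j=2: r + 1k = 126.988 → ⌈·⌉ = 127
j=3: r + 2k = 203.788 → ⌈·⌉ = 204
j=4: r + 3k = 280.588 → ⌈·⌉ = 281
j=5: r + 4k = 357.388 → ⌈·⌉ = 358
j=6: r + 5k = 434.188 → ⌈·⌉ = 435
j=7: r + 6k = 510.988 → ⌈·⌉ = 511
j=8: r + 7k = 587.788 → ⌈·⌉ = 588
j=9: r + 8k = 664.588 → ⌈·⌉ = 665
j=10: r + 9k = 741.388 → ⌈·⌉ = 742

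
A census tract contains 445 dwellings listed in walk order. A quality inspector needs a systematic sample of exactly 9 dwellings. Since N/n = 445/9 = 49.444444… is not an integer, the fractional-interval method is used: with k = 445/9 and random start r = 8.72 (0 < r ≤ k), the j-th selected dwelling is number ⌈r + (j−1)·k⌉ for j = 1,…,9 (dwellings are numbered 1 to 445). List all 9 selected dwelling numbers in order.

j=1: r + 0k = 8.72 → ⌈·⌉ = 9
j=2: r + 1k = 58.164444… → ⌈·⌉ = 59
j=3: r + 2k = 107.608888… → ⌈·⌉ = 108
j=4: r + 3k = 157.053333… → ⌈·⌉ = 158
j=5: r + 4k = 206.497777… → ⌈·⌉ = 207
j=6: r + 5k = 255.942222… → ⌈·⌉ = 256
j=7: r + 6k = 305.386666… → ⌈·⌉ = 306
j=8: r + 7k = 354.831111… → ⌈·⌉ = 355
j=9: r + 8k = 404.275555… → ⌈·⌉ = 405

9, 59, 108, 158, 207, 256, 306, 355, 405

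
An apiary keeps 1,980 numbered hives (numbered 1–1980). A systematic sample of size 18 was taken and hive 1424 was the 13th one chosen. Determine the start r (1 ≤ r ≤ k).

104

k = 1980/18 = 110
r = 1424 − (13−1)×110 = 1424 − 1320 = 104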